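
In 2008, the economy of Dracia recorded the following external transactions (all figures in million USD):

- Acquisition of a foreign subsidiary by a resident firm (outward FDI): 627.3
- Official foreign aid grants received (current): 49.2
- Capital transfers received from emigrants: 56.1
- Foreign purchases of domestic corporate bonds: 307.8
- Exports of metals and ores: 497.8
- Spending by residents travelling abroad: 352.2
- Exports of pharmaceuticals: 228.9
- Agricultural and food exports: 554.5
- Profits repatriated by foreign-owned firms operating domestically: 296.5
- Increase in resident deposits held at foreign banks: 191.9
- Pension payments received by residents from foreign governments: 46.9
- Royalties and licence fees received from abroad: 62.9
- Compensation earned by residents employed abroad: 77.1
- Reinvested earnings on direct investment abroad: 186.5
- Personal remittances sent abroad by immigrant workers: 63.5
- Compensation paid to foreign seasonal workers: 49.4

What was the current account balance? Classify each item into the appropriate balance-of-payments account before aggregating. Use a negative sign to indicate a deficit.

Goods: 497.8 + 554.5 + 228.9 = 1281.2
Services: 62.9 - 352.2 = -289.3
Primary income: -49.4 - 296.5 + 77.1 + 186.5 = -82.3
Secondary income: 46.9 + 49.2 - 63.5 = 32.6
Current account = 1281.2 + (-289.3) + (-82.3) + 32.6 = 942.2
(Excluded from the current account — financial account: acquisition of a foreign subsidiary by a resident firm (outward FDI) 627.3, foreign purchases of domestic corporate bonds 307.8, increase in resident deposits held at foreign banks 191.9; capital account: capital transfers received from emigrants 56.1.)

942.2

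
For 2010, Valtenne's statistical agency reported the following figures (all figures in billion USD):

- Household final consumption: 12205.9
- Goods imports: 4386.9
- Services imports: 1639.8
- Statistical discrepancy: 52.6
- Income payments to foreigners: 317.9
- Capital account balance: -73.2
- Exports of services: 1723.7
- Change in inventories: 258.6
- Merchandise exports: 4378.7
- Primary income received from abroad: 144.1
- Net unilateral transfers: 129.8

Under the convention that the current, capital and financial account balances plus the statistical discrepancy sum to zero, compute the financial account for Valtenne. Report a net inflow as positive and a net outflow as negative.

-11.1

Goods balance = 4378.7 - 4386.9 = -8.2
Services balance = 1723.7 - 1639.8 = 83.9
Trade balance (goods + services) = -8.2 + 83.9 = 75.7
Net primary income = 144.1 - 317.9 = -173.8
Net secondary income = 129.8
Current account = 75.7 + (-173.8) + 129.8 = 31.7
Financial account = -(31.7 + (-73.2) + 52.6) = -11.1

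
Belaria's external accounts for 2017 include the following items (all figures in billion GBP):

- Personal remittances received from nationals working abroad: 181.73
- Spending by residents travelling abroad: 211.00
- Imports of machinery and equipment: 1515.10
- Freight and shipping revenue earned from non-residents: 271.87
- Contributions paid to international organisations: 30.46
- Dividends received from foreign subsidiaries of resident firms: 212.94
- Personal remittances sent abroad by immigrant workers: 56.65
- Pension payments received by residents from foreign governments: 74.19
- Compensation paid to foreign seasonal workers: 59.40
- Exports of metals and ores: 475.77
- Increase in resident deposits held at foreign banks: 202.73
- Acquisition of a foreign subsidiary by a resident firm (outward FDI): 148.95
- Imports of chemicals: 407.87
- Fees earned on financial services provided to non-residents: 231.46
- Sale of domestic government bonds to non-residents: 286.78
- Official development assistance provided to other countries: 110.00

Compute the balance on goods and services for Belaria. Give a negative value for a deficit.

-1154.87

Goods: -1515.10 - 407.87 + 475.77 = -1447.20
Services: -211.00 + 271.87 + 231.46 = 292.33
Trade balance = -1447.20 + 292.33 = -1154.87
(Excluded from the trade balance — secondary income: personal remittances received from nationals working abroad 181.73, contributions paid to international organisations 30.46, personal remittances sent abroad by immigrant workers 56.65, pension payments received by residents from foreign governments 74.19, official development assistance provided to other countries 110.00; primary income: dividends received from foreign subsidiaries of resident firms 212.94, compensation paid to foreign seasonal workers 59.40; financial account: increase in resident deposits held at foreign banks 202.73, acquisition of a foreign subsidiary by a resident firm (outward FDI) 148.95, sale of domestic government bonds to non-residents 286.78.)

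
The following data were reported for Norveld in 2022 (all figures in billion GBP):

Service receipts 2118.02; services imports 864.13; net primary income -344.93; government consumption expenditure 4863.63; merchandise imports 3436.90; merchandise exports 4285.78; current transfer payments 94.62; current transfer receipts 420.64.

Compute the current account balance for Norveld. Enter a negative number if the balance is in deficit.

Goods balance = 4285.78 - 3436.90 = 848.88
Services balance = 2118.02 - 864.13 = 1253.89
Trade balance (goods + services) = 848.88 + 1253.89 = 2102.77
Net primary income = -344.93
Net secondary income = 420.64 - 94.62 = 326.02
Current account = 2102.77 + (-344.93) + 326.02 = 2083.86

2083.86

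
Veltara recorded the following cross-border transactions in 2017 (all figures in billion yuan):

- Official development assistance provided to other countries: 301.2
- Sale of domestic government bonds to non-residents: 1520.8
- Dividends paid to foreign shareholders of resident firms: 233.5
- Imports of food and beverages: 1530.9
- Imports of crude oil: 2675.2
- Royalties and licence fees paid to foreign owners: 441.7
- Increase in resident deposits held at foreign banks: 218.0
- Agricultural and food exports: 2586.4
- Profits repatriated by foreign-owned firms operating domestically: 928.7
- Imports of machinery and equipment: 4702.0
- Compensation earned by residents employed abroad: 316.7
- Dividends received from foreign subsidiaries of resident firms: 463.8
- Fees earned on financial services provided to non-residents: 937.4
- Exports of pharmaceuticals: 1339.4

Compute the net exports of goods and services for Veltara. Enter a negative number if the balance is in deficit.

Goods: -2675.2 - 4702.0 - 1530.9 + 2586.4 + 1339.4 = -4982.3
Services: -441.7 + 937.4 = 495.7
Trade balance = -4982.3 + 495.7 = -4486.6
(Excluded from the trade balance — secondary income: official development assistance provided to other countries 301.2; financial account: sale of domestic government bonds to non-residents 1520.8, increase in resident deposits held at foreign banks 218.0; primary income: dividends paid to foreign shareholders of resident firms 233.5, profits repatriated by foreign-owned firms operating domestically 928.7, compensation earned by residents employed abroad 316.7, dividends received from foreign subsidiaries of resident firms 463.8.)

-4486.6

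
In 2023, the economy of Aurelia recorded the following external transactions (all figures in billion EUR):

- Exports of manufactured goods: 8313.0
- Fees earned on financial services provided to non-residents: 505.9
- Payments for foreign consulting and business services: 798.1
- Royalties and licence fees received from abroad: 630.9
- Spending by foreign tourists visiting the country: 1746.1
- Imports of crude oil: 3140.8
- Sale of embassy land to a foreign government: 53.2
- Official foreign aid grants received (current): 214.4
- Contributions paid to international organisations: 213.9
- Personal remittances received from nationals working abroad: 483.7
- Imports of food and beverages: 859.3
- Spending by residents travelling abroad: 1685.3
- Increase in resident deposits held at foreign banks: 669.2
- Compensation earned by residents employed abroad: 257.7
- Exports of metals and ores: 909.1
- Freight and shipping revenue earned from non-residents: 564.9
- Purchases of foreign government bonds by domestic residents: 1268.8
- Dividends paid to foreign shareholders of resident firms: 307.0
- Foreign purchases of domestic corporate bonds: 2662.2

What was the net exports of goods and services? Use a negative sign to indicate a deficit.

Goods: 8313.0 - 859.3 - 3140.8 + 909.1 = 5222.0
Services: -1685.3 + 630.9 + 1746.1 + 564.9 - 798.1 + 505.9 = 964.4
Trade balance = 5222.0 + 964.4 = 6186.4
(Excluded from the trade balance — capital account: sale of embassy land to a foreign government 53.2; secondary income: official foreign aid grants received (current) 214.4, contributions paid to international organisations 213.9, personal remittances received from nationals working abroad 483.7; financial account: increase in resident deposits held at foreign banks 669.2, purchases of foreign government bonds by domestic residents 1268.8, foreign purchases of domestic corporate bonds 2662.2; primary income: compensation earned by residents employed abroad 257.7, dividends paid to foreign shareholders of resident firms 307.0.)

6186.4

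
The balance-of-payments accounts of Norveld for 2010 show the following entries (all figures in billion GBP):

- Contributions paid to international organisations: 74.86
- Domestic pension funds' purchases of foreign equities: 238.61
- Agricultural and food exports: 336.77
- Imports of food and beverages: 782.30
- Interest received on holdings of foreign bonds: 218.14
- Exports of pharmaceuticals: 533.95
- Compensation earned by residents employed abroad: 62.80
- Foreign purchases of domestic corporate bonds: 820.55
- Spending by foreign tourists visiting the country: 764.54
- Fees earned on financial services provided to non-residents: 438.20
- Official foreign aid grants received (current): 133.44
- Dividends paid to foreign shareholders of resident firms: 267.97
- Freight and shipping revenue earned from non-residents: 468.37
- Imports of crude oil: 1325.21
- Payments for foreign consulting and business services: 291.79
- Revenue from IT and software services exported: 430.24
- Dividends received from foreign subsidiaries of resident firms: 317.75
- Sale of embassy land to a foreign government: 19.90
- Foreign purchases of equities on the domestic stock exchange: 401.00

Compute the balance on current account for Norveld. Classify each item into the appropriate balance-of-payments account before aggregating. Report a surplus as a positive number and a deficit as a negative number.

Goods: -1325.21 - 782.30 + 533.95 + 336.77 = -1236.79
Services: 468.37 + 764.54 + 438.20 - 291.79 + 430.24 = 1809.56
Primary income: -267.97 + 317.75 + 218.14 + 62.80 = 330.72
Secondary income: 133.44 - 74.86 = 58.58
Current account = (-1236.79) + 1809.56 + 330.72 + 58.58 = 962.07
(Excluded from the current account — financial account: domestic pension funds' purchases of foreign equities 238.61, foreign purchases of domestic corporate bonds 820.55, foreign purchases of equities on the domestic stock exchange 401.00; capital account: sale of embassy land to a foreign government 19.90.)

962.07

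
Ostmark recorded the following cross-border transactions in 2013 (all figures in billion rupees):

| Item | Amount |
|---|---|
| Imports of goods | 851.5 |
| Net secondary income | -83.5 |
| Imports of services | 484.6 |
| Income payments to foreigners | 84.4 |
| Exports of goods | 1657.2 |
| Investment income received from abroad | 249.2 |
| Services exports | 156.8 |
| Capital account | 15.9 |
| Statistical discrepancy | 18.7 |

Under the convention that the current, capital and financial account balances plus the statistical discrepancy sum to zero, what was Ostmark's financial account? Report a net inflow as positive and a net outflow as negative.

Goods balance = 1657.2 - 851.5 = 805.7
Services balance = 156.8 - 484.6 = -327.8
Trade balance (goods + services) = 805.7 + (-327.8) = 477.9
Net primary income = 249.2 - 84.4 = 164.8
Net secondary income = -83.5
Current account = 477.9 + 164.8 + (-83.5) = 559.2
Financial account = -(559.2 + 15.9 + 18.7) = -593.8

-593.8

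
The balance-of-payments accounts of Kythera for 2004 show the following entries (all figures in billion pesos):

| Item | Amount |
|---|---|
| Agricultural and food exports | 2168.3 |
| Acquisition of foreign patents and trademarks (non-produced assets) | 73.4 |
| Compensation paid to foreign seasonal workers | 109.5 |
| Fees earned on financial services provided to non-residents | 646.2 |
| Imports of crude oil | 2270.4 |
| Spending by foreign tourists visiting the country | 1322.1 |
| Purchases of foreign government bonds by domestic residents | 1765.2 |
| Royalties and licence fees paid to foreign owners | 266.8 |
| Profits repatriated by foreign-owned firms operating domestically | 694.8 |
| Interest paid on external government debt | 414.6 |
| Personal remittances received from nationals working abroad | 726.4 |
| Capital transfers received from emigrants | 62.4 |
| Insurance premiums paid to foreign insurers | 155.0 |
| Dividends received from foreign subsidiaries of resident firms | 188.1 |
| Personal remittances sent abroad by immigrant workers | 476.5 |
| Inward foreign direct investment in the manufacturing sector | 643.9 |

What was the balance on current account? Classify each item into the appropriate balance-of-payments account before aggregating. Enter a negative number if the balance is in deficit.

Goods: -2270.4 + 2168.3 = -102.1
Services: 1322.1 - 266.8 + 646.2 - 155.0 = 1546.5
Primary income: -694.8 - 109.5 + 188.1 - 414.6 = -1030.8
Secondary income: 726.4 - 476.5 = 249.9
Current account = (-102.1) + 1546.5 + (-1030.8) + 249.9 = 663.5
(Excluded from the current account — capital account: acquisition of foreign patents and trademarks (non-produced assets) 73.4, capital transfers received from emigrants 62.4; financial account: purchases of foreign government bonds by domestic residents 1765.2, inward foreign direct investment in the manufacturing sector 643.9.)

663.5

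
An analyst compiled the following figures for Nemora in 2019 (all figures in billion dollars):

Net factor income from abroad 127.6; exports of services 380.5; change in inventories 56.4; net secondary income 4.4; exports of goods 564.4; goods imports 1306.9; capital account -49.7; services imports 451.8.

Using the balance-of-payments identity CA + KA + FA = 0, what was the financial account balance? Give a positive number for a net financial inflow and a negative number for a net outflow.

731.5

Goods balance = 564.4 - 1306.9 = -742.5
Services balance = 380.5 - 451.8 = -71.3
Trade balance (goods + services) = -742.5 + (-71.3) = -813.8
Net primary income = 127.6
Net secondary income = 4.4
Current account = -813.8 + 127.6 + 4.4 = -681.8
Financial account = -(-681.8 + (-49.7)) = 731.5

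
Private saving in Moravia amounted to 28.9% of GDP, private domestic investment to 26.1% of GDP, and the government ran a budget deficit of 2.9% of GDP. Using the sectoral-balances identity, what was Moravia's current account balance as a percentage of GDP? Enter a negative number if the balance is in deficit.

-0.1

By the sectoral-balances identity, CA = (S_private - I) + (T - G).
Private balance = 28.9 - 26.1 = 2.8
Government balance (T - G) = -2.9
CA = 2.8 + (-2.9) = -0.1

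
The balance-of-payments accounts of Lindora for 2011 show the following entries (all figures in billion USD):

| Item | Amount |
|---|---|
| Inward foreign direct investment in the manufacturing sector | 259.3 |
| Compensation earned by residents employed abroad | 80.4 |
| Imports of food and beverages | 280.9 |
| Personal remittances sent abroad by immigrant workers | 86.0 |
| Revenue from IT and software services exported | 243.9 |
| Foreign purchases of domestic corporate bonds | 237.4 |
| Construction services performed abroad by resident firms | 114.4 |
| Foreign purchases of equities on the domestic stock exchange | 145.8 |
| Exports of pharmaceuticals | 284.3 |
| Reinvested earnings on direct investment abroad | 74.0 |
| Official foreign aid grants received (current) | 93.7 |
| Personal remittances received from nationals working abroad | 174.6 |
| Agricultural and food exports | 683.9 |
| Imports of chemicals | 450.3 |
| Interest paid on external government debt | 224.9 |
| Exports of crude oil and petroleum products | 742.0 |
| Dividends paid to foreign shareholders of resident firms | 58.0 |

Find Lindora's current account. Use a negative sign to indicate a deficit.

1391.1

Goods: 742.0 + 683.9 + 284.3 - 450.3 - 280.9 = 979.0
Services: 114.4 + 243.9 = 358.3
Primary income: -58.0 + 74.0 - 224.9 + 80.4 = -128.5
Secondary income: 93.7 + 174.6 - 86.0 = 182.3
Current account = 979.0 + 358.3 + (-128.5) + 182.3 = 1391.1
(Excluded from the current account — financial account: inward foreign direct investment in the manufacturing sector 259.3, foreign purchases of domestic corporate bonds 237.4, foreign purchases of equities on the domestic stock exchange 145.8.)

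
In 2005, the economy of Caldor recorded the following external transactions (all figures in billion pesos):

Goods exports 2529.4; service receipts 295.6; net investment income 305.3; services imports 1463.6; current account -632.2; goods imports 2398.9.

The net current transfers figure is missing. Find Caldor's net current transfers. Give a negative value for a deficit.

Current account = goods balance + services balance + net primary income + net secondary income
Sum of the known components = -732.2
Net current transfers = CA - (known components) = -632.2 - (-732.2) = 100.0

100.0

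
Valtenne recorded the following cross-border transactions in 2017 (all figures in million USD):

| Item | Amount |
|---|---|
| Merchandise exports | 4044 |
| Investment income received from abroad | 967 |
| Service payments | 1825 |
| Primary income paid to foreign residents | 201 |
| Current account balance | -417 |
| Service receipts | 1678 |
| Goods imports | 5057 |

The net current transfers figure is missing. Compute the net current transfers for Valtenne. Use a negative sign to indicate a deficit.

Current account = goods balance + services balance + net primary income + net secondary income
Sum of the known components = -394
Net current transfers = CA - (known components) = -417 - (-394) = -23

-23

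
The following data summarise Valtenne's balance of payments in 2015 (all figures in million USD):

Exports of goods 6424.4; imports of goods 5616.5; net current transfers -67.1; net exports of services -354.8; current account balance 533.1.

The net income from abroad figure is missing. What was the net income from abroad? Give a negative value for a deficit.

147.1

Current account = goods balance + services balance + net primary income + net secondary income
Sum of the known components = 386.0
Net income from abroad = CA - (known components) = 533.1 - 386.0 = 147.1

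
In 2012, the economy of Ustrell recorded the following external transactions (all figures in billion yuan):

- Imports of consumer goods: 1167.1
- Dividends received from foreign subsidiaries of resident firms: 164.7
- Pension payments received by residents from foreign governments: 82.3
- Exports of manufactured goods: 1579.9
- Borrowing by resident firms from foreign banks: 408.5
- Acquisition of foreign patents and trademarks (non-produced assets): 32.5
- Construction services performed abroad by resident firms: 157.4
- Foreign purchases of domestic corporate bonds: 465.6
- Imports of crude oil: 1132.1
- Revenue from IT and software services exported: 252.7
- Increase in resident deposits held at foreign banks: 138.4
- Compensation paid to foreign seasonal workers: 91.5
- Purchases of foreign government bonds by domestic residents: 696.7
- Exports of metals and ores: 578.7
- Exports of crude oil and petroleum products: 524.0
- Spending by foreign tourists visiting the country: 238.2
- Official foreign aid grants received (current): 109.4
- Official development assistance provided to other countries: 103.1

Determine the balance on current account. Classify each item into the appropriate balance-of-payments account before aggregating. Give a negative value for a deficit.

1193.5

Goods: 524.0 + 1579.9 - 1167.1 + 578.7 - 1132.1 = 383.4
Services: 157.4 + 238.2 + 252.7 = 648.3
Primary income: 164.7 - 91.5 = 73.2
Secondary income: 82.3 + 109.4 - 103.1 = 88.6
Current account = 383.4 + 648.3 + 73.2 + 88.6 = 1193.5
(Excluded from the current account — financial account: borrowing by resident firms from foreign banks 408.5, foreign purchases of domestic corporate bonds 465.6, increase in resident deposits held at foreign banks 138.4, purchases of foreign government bonds by domestic residents 696.7; capital account: acquisition of foreign patents and trademarks (non-produced assets) 32.5.)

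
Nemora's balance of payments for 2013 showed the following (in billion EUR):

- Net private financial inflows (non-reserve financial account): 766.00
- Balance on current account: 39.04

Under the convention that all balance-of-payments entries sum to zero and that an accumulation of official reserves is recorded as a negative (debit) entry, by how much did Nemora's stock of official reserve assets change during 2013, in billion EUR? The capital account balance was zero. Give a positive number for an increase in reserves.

Official reserve transactions balance = -(39.04 + 766.00) = -805.04
An accumulation of reserves is recorded as a debit (negative entry), so the change in the stock of reserves is the negative of that balance.
Change in official reserves = -(-805.04) = 805.04

805.04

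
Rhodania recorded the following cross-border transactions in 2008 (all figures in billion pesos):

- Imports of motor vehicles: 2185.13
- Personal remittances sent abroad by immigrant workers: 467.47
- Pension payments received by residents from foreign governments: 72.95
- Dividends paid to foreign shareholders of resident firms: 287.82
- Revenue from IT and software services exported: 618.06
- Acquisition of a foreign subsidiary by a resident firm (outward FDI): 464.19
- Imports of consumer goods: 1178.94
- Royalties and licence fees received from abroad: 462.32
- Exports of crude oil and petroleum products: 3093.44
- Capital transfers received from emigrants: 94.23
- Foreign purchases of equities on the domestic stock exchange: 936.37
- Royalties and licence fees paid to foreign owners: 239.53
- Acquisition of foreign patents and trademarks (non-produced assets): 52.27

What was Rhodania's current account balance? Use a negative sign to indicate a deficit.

-112.12

Goods: 3093.44 - 2185.13 - 1178.94 = -270.63
Services: 462.32 - 239.53 + 618.06 = 840.85
Primary income: -287.82
Secondary income: -467.47 + 72.95 = -394.52
Current account = (-270.63) + 840.85 + (-287.82) + (-394.52) = -112.12
(Excluded from the current account — financial account: acquisition of a foreign subsidiary by a resident firm (outward FDI) 464.19, foreign purchases of equities on the domestic stock exchange 936.37; capital account: capital transfers received from emigrants 94.23, acquisition of foreign patents and trademarks (non-produced assets) 52.27.)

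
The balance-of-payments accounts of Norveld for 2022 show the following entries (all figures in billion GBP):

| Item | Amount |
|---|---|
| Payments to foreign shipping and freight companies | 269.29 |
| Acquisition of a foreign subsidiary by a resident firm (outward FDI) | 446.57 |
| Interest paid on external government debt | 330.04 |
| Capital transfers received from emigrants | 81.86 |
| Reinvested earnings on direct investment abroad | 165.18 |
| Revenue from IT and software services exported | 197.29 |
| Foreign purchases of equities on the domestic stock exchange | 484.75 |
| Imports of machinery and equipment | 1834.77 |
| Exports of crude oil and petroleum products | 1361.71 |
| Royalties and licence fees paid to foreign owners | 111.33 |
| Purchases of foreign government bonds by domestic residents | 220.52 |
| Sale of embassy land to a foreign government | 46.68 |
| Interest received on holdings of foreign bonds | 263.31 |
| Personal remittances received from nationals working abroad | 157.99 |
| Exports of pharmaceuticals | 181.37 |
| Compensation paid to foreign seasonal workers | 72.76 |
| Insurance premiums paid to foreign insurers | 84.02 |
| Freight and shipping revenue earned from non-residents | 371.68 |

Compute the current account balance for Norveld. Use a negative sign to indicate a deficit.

Goods: -1834.77 + 1361.71 + 181.37 = -291.69
Services: -84.02 + 197.29 - 111.33 + 371.68 - 269.29 = 104.33
Primary income: -330.04 + 165.18 - 72.76 + 263.31 = 25.69
Secondary income: 157.99
Current account = (-291.69) + 104.33 + 25.69 + 157.99 = -3.68
(Excluded from the current account — financial account: acquisition of a foreign subsidiary by a resident firm (outward FDI) 446.57, foreign purchases of equities on the domestic stock exchange 484.75, purchases of foreign government bonds by domestic residents 220.52; capital account: capital transfers received from emigrants 81.86, sale of embassy land to a foreign government 46.68.)

-3.68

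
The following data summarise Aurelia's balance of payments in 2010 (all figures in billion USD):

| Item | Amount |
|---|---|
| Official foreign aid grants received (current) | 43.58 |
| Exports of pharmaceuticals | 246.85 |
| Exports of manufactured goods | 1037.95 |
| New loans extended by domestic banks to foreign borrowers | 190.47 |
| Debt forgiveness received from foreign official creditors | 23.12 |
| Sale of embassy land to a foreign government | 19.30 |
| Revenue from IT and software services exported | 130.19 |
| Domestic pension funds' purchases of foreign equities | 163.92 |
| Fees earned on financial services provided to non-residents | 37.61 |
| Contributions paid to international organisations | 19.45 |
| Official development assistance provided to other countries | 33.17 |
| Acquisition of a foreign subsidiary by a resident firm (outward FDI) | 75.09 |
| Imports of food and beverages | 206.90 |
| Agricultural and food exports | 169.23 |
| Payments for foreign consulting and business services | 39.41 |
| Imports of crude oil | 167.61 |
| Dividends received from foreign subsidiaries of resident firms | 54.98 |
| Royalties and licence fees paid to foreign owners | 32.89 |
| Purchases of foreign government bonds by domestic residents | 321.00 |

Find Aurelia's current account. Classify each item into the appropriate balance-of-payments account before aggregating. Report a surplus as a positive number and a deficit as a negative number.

1220.96

Goods: 1037.95 - 167.61 + 246.85 - 206.90 + 169.23 = 1079.52
Services: -39.41 + 130.19 + 37.61 - 32.89 = 95.50
Primary income: 54.98
Secondary income: -19.45 - 33.17 + 43.58 = -9.04
Current account = 1079.52 + 95.50 + 54.98 + (-9.04) = 1220.96
(Excluded from the current account — financial account: new loans extended by domestic banks to foreign borrowers 190.47, domestic pension funds' purchases of foreign equities 163.92, acquisition of a foreign subsidiary by a resident firm (outward FDI) 75.09, purchases of foreign government bonds by domestic residents 321.00; capital account: debt forgiveness received from foreign official creditors 23.12, sale of embassy land to a foreign government 19.30.)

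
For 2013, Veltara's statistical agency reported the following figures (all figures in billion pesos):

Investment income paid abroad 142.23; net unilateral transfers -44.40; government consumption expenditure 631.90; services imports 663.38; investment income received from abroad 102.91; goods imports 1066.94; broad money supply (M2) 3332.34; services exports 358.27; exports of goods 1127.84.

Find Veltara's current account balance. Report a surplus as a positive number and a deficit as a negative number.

Goods balance = 1127.84 - 1066.94 = 60.90
Services balance = 358.27 - 663.38 = -305.11
Trade balance (goods + services) = 60.90 + (-305.11) = -244.21
Net primary income = 102.91 - 142.23 = -39.32
Net secondary income = -44.40
Current account = -244.21 + (-39.32) + (-44.40) = -327.93

-327.93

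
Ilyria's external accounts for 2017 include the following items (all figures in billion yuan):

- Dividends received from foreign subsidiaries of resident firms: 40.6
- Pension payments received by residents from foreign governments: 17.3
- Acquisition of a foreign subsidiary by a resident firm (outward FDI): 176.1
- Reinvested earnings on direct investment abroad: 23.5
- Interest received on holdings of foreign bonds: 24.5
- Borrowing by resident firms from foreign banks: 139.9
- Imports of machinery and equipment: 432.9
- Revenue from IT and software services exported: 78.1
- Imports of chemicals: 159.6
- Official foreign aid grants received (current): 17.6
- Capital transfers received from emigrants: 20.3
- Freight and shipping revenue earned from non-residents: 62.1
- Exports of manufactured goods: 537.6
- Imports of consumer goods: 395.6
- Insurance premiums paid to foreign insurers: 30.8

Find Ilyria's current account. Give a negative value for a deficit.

Goods: -159.6 + 537.6 - 395.6 - 432.9 = -450.5
Services: 78.1 + 62.1 - 30.8 = 109.4
Primary income: 23.5 + 40.6 + 24.5 = 88.6
Secondary income: 17.6 + 17.3 = 34.9
Current account = (-450.5) + 109.4 + 88.6 + 34.9 = -217.6
(Excluded from the current account — financial account: acquisition of a foreign subsidiary by a resident firm (outward FDI) 176.1, borrowing by resident firms from foreign banks 139.9; capital account: capital transfers received from emigrants 20.3.)

-217.6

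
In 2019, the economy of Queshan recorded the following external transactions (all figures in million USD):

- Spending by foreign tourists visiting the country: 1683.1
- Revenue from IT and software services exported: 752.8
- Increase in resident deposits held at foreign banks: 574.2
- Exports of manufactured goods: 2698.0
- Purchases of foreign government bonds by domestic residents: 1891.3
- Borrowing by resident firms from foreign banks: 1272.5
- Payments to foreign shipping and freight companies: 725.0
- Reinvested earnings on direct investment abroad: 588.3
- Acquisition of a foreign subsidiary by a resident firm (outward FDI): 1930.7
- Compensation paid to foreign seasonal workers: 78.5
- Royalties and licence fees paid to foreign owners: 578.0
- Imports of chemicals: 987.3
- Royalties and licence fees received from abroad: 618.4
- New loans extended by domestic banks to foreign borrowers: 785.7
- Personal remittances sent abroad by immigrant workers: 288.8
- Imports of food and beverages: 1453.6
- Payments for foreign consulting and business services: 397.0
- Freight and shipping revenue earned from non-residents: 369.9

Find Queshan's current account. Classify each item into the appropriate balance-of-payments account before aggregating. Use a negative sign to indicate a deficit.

Goods: -1453.6 + 2698.0 - 987.3 = 257.1
Services: -578.0 + 752.8 - 397.0 + 369.9 + 618.4 - 725.0 + 1683.1 = 1724.2
Primary income: -78.5 + 588.3 = 509.8
Secondary income: -288.8
Current account = 257.1 + 1724.2 + 509.8 + (-288.8) = 2202.3
(Excluded from the current account — financial account: increase in resident deposits held at foreign banks 574.2, purchases of foreign government bonds by domestic residents 1891.3, borrowing by resident firms from foreign banks 1272.5, acquisition of a foreign subsidiary by a resident firm (outward FDI) 1930.7, new loans extended by domestic banks to foreign borrowers 785.7.)

2202.3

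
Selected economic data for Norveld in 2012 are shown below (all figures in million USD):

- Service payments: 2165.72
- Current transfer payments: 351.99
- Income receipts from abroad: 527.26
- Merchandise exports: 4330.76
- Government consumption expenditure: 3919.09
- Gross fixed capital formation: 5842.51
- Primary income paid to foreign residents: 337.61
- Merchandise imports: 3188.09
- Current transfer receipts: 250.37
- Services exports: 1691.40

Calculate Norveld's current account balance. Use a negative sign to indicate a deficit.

Goods balance = 4330.76 - 3188.09 = 1142.67
Services balance = 1691.40 - 2165.72 = -474.32
Trade balance (goods + services) = 1142.67 + (-474.32) = 668.35
Net primary income = 527.26 - 337.61 = 189.65
Net secondary income = 250.37 - 351.99 = -101.62
Current account = 668.35 + 189.65 + (-101.62) = 756.38

756.38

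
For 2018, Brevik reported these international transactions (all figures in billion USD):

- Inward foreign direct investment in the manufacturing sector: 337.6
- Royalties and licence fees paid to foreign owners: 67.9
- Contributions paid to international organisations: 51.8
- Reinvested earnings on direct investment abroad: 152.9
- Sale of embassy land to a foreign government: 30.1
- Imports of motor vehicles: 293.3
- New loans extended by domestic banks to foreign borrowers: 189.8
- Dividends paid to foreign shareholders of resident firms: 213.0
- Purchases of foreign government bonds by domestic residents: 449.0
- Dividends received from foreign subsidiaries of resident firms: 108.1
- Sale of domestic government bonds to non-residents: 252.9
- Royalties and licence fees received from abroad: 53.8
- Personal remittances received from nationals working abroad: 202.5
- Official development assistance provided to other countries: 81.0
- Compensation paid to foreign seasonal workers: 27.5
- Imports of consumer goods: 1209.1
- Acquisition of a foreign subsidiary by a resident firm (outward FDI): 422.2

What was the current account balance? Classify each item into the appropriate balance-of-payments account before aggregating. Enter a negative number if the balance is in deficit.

-1426.3

Goods: -1209.1 - 293.3 = -1502.4
Services: 53.8 - 67.9 = -14.1
Primary income: -213.0 - 27.5 + 152.9 + 108.1 = 20.5
Secondary income: -81.0 - 51.8 + 202.5 = 69.7
Current account = (-1502.4) + (-14.1) + 20.5 + 69.7 = -1426.3
(Excluded from the current account — financial account: inward foreign direct investment in the manufacturing sector 337.6, new loans extended by domestic banks to foreign borrowers 189.8, purchases of foreign government bonds by domestic residents 449.0, sale of domestic government bonds to non-residents 252.9, acquisition of a foreign subsidiary by a resident firm (outward FDI) 422.2; capital account: sale of embassy land to a foreign government 30.1.)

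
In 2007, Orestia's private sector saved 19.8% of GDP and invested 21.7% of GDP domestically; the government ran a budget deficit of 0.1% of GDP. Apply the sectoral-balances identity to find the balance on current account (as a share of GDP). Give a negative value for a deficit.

-2.0

By the sectoral-balances identity, CA = (S_private - I) + (T - G).
Private balance = 19.8 - 21.7 = -1.9
Government balance (T - G) = -0.1
CA = -1.9 + (-0.1) = -2.0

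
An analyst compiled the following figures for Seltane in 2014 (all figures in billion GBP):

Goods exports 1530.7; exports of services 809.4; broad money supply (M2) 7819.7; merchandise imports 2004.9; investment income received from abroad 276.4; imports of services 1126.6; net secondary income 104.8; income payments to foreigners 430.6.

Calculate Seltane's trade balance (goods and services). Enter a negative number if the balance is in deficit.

Goods balance = 1530.7 - 2004.9 = -474.2
Services balance = 809.4 - 1126.6 = -317.2
Trade balance (goods + services) = -474.2 + (-317.2) = -791.4

-791.4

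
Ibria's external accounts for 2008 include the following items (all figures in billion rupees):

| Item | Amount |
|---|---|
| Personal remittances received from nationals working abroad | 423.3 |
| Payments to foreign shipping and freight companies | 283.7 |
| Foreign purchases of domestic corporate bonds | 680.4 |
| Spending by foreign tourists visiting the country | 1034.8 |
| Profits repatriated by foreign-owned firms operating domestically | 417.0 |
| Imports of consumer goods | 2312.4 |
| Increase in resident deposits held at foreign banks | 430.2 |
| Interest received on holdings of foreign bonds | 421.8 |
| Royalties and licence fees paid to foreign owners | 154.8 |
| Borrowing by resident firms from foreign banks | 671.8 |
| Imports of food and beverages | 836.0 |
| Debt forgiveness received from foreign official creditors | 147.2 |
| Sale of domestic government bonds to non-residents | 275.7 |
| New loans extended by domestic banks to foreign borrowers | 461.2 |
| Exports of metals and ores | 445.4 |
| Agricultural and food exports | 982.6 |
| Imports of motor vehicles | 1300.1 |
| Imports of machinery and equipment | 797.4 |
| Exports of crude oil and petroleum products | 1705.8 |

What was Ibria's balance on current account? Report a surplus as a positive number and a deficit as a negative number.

Goods: 982.6 - 836.0 + 1705.8 - 797.4 - 2312.4 + 445.4 - 1300.1 = -2112.1
Services: 1034.8 - 154.8 - 283.7 = 596.3
Primary income: -417.0 + 421.8 = 4.8
Secondary income: 423.3
Current account = (-2112.1) + 596.3 + 4.8 + 423.3 = -1087.7
(Excluded from the current account — financial account: foreign purchases of domestic corporate bonds 680.4, increase in resident deposits held at foreign banks 430.2, borrowing by resident firms from foreign banks 671.8, sale of domestic government bonds to non-residents 275.7, new loans extended by domestic banks to foreign borrowers 461.2; capital account: debt forgiveness received from foreign official creditors 147.2.)

-1087.7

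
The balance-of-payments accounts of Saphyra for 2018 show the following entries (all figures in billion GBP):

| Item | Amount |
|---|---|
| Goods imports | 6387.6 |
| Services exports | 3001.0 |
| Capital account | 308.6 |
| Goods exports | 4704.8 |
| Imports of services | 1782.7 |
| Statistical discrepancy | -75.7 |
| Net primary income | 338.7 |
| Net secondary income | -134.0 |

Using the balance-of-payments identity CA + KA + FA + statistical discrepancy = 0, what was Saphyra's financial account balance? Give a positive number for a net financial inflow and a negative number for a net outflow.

26.9

Goods balance = 4704.8 - 6387.6 = -1682.8
Services balance = 3001.0 - 1782.7 = 1218.3
Trade balance (goods + services) = -1682.8 + 1218.3 = -464.5
Net primary income = 338.7
Net secondary income = -134.0
Current account = -464.5 + 338.7 + (-134.0) = -259.8
Financial account = -(-259.8 + 308.6 + (-75.7)) = 26.9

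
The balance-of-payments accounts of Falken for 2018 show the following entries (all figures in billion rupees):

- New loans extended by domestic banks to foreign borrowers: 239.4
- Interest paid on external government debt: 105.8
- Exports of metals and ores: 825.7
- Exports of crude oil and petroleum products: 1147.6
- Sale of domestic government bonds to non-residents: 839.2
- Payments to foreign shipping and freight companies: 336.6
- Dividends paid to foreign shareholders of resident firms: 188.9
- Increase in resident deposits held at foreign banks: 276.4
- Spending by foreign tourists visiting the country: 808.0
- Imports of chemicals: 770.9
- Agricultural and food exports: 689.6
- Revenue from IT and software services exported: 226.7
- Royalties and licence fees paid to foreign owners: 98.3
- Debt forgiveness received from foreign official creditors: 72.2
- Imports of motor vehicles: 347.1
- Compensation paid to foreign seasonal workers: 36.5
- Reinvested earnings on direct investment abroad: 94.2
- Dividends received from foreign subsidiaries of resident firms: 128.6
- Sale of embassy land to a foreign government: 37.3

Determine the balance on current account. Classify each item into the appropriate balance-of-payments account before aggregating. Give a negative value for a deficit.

2036.3

Goods: -347.1 + 825.7 - 770.9 + 1147.6 + 689.6 = 1544.9
Services: 226.7 + 808.0 - 98.3 - 336.6 = 599.8
Primary income: 128.6 - 36.5 - 105.8 + 94.2 - 188.9 = -108.4
Current account = 1544.9 + 599.8 + (-108.4) = 2036.3
(Excluded from the current account — financial account: new loans extended by domestic banks to foreign borrowers 239.4, sale of domestic government bonds to non-residents 839.2, increase in resident deposits held at foreign banks 276.4; capital account: debt forgiveness received from foreign official creditors 72.2, sale of embassy land to a foreign government 37.3.)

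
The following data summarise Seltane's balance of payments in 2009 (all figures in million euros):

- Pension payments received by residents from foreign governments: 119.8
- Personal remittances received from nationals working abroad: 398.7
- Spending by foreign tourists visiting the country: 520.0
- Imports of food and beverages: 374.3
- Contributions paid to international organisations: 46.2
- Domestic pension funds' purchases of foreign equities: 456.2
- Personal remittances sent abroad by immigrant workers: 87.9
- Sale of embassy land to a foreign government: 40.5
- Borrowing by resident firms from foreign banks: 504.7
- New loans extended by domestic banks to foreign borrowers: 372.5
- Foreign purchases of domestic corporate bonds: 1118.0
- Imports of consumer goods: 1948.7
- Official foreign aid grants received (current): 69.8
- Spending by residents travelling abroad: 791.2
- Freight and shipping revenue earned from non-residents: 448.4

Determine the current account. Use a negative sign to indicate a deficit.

-1691.6

Goods: -374.3 - 1948.7 = -2323.0
Services: 520.0 - 791.2 + 448.4 = 177.2
Secondary income: 398.7 + 69.8 + 119.8 - 46.2 - 87.9 = 454.2
Current account = (-2323.0) + 177.2 + 454.2 = -1691.6
(Excluded from the current account — financial account: domestic pension funds' purchases of foreign equities 456.2, borrowing by resident firms from foreign banks 504.7, new loans extended by domestic banks to foreign borrowers 372.5, foreign purchases of domestic corporate bonds 1118.0; capital account: sale of embassy land to a foreign government 40.5.)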